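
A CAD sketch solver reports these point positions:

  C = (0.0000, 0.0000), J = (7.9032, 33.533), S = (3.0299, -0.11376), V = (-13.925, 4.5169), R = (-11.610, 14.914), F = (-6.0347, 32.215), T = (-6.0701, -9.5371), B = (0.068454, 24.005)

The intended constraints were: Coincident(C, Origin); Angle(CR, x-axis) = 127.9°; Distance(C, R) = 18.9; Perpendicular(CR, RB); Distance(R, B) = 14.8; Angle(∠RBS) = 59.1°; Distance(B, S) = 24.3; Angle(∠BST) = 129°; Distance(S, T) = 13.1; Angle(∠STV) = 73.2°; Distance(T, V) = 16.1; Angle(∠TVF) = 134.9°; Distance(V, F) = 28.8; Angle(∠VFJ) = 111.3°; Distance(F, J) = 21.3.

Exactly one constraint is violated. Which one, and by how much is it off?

Distance(F, J) = 21.3 — off by 7.30.

C = (0.00, 0.00) ✓; CR at 127.9° ✓; |CR| = 18.90 ✓; ∠(CR, RB) = 90.00° ✓; |RB| = 14.80 ✓; ∠RBS = 59.10° ✓; |BS| = 24.30 ✓; ∠BST = 129.0° ✓; |ST| = 13.10 ✓; ∠STV = 73.20° ✓; |TV| = 16.10 ✓; ∠TVF = 134.9° ✓; |VF| = 28.80 ✓; ∠VFJ = 111.3° ✓; |FJ| = 14.00 ✗.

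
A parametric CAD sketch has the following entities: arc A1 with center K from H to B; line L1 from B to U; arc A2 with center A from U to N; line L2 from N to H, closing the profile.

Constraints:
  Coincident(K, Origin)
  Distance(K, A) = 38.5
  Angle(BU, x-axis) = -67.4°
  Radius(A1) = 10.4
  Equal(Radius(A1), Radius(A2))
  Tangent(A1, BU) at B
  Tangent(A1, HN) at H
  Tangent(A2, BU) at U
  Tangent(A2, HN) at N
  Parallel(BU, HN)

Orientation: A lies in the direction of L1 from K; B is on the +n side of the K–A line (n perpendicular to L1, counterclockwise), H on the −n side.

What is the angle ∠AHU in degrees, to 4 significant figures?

13.26°

The slot axis is L1's direction at -67.4°, so u = (cos -67.4°, sin -67.4°) = (0.3843, -0.9232) and n = (−sin -67.4°, cos -67.4°) = (0.9232, 0.3843). K is at the origin and A lies 38.5 along u from K, so A = 38.5·u = (14.80, -35.54). Tangency of A1 to both parallel lines with radius 10.4 puts B and H at K ± 10.4·n: B = (9.601, 3.997), H = (-9.601, -3.997). Equal radii place U and N the same way about A: U = A + 10.4·n = (24.40, -31.55), N = A − 10.4·n = (5.194, -39.54). Then cos ∠AHU = HA·HU / (|HA||HU|), giving 13.26°.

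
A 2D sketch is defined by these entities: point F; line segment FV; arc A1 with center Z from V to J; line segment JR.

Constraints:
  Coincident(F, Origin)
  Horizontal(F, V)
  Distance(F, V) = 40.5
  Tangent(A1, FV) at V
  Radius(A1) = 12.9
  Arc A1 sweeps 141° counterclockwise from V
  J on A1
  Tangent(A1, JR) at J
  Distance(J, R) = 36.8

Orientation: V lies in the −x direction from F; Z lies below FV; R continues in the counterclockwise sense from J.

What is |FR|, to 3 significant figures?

50.2

F is at the origin; FV is horizontal with |FV| = 40.5 and V on the −x side, so V = (-40.5, 0.00). The tangent condition forces ZV to be normal to FV, so Z = V + (0, -12.9) = (-40.5, -12.9). On A1, V sits at bearing 90° from Z; a 141° counterclockwise sweep puts J at bearing 231°, so J = Z + 12.9·(cos 231°, sin 231°) = (-48.6, -22.9). Since A1 is tangent to JR there, ZJ ⟂ JR, so JR runs along (−sin 231°, cos 231°); with |JR| = 36.8, R = (-20.0, -46.1). Then |FR| = |R − F| = 50.2.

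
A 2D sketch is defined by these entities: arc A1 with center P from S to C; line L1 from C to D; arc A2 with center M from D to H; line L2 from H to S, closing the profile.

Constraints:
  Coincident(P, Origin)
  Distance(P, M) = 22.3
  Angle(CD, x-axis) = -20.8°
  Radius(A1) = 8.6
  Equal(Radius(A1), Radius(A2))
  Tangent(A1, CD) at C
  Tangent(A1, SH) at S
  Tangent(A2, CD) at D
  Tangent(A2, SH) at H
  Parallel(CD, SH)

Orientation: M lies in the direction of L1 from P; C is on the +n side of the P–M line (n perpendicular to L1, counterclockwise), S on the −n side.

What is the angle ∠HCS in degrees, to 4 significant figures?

52.36°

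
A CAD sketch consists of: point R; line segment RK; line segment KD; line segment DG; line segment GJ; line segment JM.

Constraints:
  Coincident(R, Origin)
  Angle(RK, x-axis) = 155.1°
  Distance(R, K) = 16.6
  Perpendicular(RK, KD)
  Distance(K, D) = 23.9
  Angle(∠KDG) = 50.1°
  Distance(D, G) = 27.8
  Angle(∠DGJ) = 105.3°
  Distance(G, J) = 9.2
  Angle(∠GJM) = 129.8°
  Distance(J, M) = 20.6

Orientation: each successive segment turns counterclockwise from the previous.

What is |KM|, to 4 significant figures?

8.058

R is at the origin; RK runs at 155.1° with length 16.6, so K = (-15.06, 6.989). RK is perpendicular to KD, so KD runs at -114.9°; with |KD| = 23.9, D = (-25.12, -14.69). ∠KDG = 50.1° gives DG at 15.00° from the x-axis; with |DG| = 27.8, G = (1.733, -7.494). ∠DGJ = 105.3° gives GJ at 89.70° from the x-axis; with |GJ| = 9.2, J = (1.781, 1.706). ∠GJM = 129.8° gives JM at 139.9° from the x-axis; with |JM| = 20.6, M = (-13.98, 14.97). Then |KM| = |M − K| = 8.058.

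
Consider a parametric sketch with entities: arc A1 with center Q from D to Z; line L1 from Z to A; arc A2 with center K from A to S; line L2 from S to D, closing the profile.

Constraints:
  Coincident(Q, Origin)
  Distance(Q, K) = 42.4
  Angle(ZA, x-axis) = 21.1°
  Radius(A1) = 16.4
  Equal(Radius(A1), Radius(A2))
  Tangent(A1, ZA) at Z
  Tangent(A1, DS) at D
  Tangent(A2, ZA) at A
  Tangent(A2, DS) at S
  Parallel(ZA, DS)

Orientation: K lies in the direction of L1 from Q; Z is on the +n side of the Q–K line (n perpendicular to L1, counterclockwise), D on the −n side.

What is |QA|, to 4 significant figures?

45.46

The slot axis is L1's direction at 21.1°, so u = (cos 21.1°, sin 21.1°) = (0.9330, 0.3600) and n = (−sin 21.1°, cos 21.1°) = (-0.3600, 0.9330). Q is at the origin and K lies 42.4 along u from Q, so K = 42.4·u = (39.56, 15.26). Tangency of A1 to both parallel lines with radius 16.4 puts Z and D at Q ± 16.4·n: Z = (-5.904, 15.30), D = (5.904, -15.30). Equal radii place A and S the same way about K: A = K + 16.4·n = (33.65, 30.56), S = K − 16.4·n = (45.46, -0.03657). Then |QA| = |A − Q| = 45.46.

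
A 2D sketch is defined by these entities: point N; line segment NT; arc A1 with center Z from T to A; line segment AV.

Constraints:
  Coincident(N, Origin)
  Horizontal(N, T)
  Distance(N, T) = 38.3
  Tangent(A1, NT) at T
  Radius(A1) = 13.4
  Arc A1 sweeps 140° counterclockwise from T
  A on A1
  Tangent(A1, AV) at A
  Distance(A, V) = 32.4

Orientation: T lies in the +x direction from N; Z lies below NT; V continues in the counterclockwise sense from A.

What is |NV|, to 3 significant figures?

70.4

N is at the origin; N and T share the same y with |NT| = 38.3 and T on the +x side, so T = (38.3, 0.00). Tangency of A1 to NT means the radius ZT is perpendicular to NT, so Z = T + (0, -13.4) = (38.3, -13.4). On A1, T sits at bearing 90° from Z; a 140° counterclockwise sweep puts A at bearing 230°, so A = Z + 13.4·(cos 230°, sin 230°) = (29.7, -23.7). Tangency of A1 to AV means the radius ZA is perpendicular to AV, so AV runs along (−sin 230°, cos 230°); with |AV| = 32.4, V = (54.5, -44.5). Then |NV| = |V − N| = 70.4.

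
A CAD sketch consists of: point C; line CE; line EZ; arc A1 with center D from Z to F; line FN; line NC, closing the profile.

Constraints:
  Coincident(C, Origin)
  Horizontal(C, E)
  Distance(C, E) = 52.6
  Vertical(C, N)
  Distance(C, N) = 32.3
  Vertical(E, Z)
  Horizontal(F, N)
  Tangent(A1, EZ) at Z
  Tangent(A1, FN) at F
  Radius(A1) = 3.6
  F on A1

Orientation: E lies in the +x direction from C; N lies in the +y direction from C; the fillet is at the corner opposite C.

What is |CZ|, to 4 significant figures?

59.92

C is at the origin; C and E share the same y with |CE| = 52.6 and E on the +x side, so E = (52.60, 0.000). CN is vertical with |CN| = 32.3 and N on the +y side, so N = (0.000, 32.30). The virtual corner opposite C is at (52.60, 32.30). Tangency of A1 to EZ means the radius DZ is perpendicular to EZ and since A1 is tangent to FN there, DF ⟂ FN, with radius 3.6, so the center D sits 3.6 in from both sides at D = (49.00, 28.70). That places the tangent points at Z = (52.60, 28.70) on EZ and F = (49.00, 32.30) on FN. Then |CZ| = |Z − C| = 59.92.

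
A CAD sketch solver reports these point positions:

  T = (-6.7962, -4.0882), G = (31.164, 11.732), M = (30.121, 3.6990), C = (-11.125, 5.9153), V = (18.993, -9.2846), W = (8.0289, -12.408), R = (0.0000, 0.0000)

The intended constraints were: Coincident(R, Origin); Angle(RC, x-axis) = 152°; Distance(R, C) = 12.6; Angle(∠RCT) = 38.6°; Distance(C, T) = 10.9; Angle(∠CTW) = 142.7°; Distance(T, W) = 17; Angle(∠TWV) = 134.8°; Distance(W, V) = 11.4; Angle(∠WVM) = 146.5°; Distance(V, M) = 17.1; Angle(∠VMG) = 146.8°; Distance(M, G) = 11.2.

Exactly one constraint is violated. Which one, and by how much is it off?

Distance(M, G) = 11.2 — off by 3.10.

R = (0.00, 0.00) ✓; RC at 152.0° ✓; |RC| = 12.60 ✓; ∠RCT = 38.60° ✓; |CT| = 10.90 ✓; ∠CTW = 142.7° ✓; |TW| = 17.00 ✓; ∠TWV = 134.8° ✓; |WV| = 11.40 ✓; ∠WVM = 146.5° ✓; |VM| = 17.10 ✓; ∠VMG = 146.8° ✓; |MG| = 8.100 ✗.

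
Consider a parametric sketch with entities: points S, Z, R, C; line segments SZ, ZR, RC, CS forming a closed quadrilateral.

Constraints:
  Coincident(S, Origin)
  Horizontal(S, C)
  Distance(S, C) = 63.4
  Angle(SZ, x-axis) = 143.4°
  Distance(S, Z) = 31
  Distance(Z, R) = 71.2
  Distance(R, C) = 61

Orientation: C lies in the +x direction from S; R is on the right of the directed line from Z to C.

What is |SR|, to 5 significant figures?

42.700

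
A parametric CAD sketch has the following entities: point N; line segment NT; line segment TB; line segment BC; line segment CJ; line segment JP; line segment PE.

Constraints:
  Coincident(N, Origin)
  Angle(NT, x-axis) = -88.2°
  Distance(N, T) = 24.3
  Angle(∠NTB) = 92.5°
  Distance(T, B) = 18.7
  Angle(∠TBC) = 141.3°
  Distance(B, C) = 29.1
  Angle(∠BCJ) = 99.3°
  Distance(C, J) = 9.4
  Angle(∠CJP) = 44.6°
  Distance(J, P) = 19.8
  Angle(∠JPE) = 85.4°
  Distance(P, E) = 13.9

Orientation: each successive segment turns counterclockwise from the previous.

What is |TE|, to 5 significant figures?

45.513

N is at the origin; NT runs at -88.2° with length 24.3, so T = (0.76328, -24.288). ∠NTB = 92.5° gives TB at -0.70000° from the x-axis; with |TB| = 18.7, B = (19.462, -24.516). ∠TBC = 141.3° gives BC at 38.000° from the x-axis; with |BC| = 29.1, C = (42.393, -6.6007). ∠BCJ = 99.3° gives CJ at 118.70° from the x-axis; with |CJ| = 9.4, J = (37.879, 1.6445). ∠CJP = 44.6° gives JP at -105.90° from the x-axis; with |JP| = 19.8, P = (32.455, -17.398). ∠JPE = 85.4° gives PE at -11.300° from the x-axis; with |PE| = 13.9, E = (46.085, -20.122). Then |TE| = |E − T| = 45.513.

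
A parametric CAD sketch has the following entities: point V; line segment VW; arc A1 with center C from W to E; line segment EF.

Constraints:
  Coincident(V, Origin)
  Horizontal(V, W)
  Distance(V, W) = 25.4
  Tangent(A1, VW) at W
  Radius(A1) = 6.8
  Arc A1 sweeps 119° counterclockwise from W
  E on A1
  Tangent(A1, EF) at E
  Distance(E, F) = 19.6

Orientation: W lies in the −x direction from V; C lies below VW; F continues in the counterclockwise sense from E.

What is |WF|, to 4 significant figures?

27.47

V is at the origin; V and W share the same y with |VW| = 25.4 and W on the −x side, so W = (-25.40, 0.000). Since A1 is tangent to VW there, CW ⟂ VW, so C = W + (0, -6.8) = (-25.40, -6.800). On A1, W sits at bearing 90° from C; a 119° counterclockwise sweep puts E at bearing 209°, so E = C + 6.8·(cos 209°, sin 209°) = (-31.35, -10.10). The tangent condition forces CE to be normal to EF, so EF runs along (−sin 209°, cos 209°); with |EF| = 19.6, F = (-21.85, -27.24). Then |WF| = |F − W| = 27.47.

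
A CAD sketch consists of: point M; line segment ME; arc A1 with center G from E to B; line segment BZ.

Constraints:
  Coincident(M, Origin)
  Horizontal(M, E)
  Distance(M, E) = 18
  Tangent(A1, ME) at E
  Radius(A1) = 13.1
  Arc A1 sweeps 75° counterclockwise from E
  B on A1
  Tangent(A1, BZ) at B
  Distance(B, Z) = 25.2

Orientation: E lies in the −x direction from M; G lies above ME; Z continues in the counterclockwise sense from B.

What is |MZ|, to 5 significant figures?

34.071

On A1, E sits at bearing -90° from G; a 75° counterclockwise sweep puts B at bearing -15°, so B = G + 13.1·(cos -15°, sin -15°) = (-5.3464, 9.7095). Tangency of A1 to BZ means the radius GB is perpendicular to BZ, so BZ runs along (−sin -15°, cos -15°); with |BZ| = 25.2, Z = (1.1759, 34.051). Then |MZ| = |Z − M| = 34.071.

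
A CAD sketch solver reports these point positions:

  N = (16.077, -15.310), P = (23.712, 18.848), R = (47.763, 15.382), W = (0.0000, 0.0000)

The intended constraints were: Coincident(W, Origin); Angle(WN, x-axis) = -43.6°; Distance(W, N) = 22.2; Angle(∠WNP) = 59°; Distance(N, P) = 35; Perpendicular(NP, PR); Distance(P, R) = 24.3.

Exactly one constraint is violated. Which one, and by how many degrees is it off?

Perpendicular(NP, PR) — off by 4.40°.

W = (0.00, 0.00) ✓; WN at -43.60° ✓; |WN| = 22.20 ✓; ∠WNP = 59.00° ✓; |NP| = 35.00 ✓; ∠(NP, PR) = 85.60° ✗; |PR| = 24.30 ✓.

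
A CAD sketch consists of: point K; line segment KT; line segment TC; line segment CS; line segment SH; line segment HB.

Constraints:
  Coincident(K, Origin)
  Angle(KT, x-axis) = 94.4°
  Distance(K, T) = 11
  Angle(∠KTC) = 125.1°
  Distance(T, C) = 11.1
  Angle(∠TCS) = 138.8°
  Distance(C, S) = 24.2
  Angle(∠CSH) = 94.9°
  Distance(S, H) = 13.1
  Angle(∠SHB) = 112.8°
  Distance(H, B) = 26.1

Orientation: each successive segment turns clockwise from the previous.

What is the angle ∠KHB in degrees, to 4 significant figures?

18.62°

∠CSH = 94.9° gives SH at -86.80° from the x-axis; with |SH| = 13.1, H = (32.64, 4.231). ∠SHB = 112.8° gives HB at -154.0° from the x-axis; with |HB| = 26.1, B = (9.183, -7.211). Then cos ∠KHB = HK·HB / (|HK||HB|), giving 18.62°.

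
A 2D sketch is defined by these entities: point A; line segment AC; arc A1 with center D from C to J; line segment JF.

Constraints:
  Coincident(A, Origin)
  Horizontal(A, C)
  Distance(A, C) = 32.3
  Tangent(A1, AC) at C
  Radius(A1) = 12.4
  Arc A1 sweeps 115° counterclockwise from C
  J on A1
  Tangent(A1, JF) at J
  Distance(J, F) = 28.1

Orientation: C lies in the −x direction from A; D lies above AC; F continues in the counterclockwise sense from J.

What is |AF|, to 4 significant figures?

54.25

On A1, C sits at bearing -90° from D; a 115° counterclockwise sweep puts J at bearing 25°, so J = D + 12.4·(cos 25°, sin 25°) = (-21.06, 17.64). The tangent condition forces DJ to be normal to JF, so JF runs along (−sin 25°, cos 25°); with |JF| = 28.1, F = (-32.94, 43.11). Then |AF| = |F − A| = 54.25.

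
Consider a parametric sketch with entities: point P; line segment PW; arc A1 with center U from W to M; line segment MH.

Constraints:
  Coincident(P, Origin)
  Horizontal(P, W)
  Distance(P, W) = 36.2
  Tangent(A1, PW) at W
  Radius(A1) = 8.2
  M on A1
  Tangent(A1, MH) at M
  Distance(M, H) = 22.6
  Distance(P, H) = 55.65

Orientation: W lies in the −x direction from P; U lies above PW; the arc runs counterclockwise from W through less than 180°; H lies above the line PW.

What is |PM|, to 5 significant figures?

33.730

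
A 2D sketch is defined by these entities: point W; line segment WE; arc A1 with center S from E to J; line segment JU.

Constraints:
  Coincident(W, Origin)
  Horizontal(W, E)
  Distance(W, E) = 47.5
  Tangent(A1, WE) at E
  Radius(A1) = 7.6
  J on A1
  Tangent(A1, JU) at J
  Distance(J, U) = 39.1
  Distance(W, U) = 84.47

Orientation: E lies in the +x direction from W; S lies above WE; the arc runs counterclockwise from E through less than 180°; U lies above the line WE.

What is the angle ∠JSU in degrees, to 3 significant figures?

79.0°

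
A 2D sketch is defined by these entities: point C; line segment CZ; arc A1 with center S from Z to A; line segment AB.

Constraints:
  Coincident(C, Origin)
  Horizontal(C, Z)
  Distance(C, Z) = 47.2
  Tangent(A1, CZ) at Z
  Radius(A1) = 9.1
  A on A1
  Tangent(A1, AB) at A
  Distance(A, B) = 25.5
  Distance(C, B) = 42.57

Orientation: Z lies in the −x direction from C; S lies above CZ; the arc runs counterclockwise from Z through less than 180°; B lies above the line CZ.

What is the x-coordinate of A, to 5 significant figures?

-38.622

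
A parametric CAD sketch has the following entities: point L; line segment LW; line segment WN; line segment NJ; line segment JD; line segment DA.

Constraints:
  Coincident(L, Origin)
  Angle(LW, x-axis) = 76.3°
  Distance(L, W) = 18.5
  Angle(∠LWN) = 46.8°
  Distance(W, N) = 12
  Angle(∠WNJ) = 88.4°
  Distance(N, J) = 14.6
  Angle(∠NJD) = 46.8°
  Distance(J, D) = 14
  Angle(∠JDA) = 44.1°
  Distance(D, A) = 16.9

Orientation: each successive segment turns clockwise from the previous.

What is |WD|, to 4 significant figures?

5.012

L is at the origin; LW runs at 76.3° with length 18.5, so W = (4.382, 17.97). ∠LWN = 46.8° gives WN at -56.90° from the x-axis; with |WN| = 12.0, N = (10.93, 7.921). ∠WNJ = 88.4° gives NJ at -148.5° from the x-axis; with |NJ| = 14.6, J = (-1.514, 0.2926). ∠NJD = 46.8° gives JD at 78.30° from the x-axis; with |JD| = 14.0, D = (1.325, 14.00). Then |WD| = |D − W| = 5.012.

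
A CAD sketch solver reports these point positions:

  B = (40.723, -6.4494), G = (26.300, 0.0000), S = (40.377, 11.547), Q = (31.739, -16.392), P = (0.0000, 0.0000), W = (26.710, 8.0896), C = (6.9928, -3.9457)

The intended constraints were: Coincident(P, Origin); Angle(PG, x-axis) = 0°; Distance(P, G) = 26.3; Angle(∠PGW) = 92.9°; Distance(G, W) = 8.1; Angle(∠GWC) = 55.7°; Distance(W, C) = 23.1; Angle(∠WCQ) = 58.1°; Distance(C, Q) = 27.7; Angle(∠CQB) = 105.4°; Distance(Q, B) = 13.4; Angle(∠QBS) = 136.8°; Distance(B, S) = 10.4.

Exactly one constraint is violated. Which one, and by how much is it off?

Distance(B, S) = 10.4 — off by 7.60.

P = (0.00, 0.00) ✓; PG at 0.000° ✓; |PG| = 26.30 ✓; ∠PGW = 92.90° ✓; |GW| = 8.100 ✓; ∠GWC = 55.70° ✓; |WC| = 23.10 ✓; ∠WCQ = 58.10° ✓; |CQ| = 27.70 ✓; ∠CQB = 105.4° ✓; |QB| = 13.40 ✓; ∠QBS = 136.8° ✓; |BS| = 18.00 ✗.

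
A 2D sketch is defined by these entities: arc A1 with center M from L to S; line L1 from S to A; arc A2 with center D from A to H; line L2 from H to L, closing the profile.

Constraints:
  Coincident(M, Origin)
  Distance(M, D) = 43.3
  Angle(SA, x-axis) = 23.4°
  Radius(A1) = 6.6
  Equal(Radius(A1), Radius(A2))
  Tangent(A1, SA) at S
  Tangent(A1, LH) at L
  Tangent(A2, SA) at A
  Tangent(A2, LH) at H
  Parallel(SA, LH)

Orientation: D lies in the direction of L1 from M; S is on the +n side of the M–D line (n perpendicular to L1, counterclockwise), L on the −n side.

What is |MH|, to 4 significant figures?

43.80

Tangency of A1 to both parallel lines with radius 6.6 puts S and L at M ± 6.6·n: S = (-2.621, 6.057), L = (2.621, -6.057). Equal radii place A and H the same way about D: A = D + 6.6·n = (37.12, 23.25), H = D − 6.6·n = (42.36, 11.14). Then |MH| = |H − M| = 43.80.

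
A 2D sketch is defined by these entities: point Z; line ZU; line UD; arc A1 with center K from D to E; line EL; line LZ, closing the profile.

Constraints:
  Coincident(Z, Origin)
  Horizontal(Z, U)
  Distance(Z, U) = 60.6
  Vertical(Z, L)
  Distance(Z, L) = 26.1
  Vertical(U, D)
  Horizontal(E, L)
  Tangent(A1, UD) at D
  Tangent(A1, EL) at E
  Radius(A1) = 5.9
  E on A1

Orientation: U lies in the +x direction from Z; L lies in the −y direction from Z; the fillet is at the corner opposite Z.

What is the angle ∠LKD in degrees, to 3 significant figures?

174°

The virtual corner opposite Z is at (60.6, -26.1). A1 meets UD tangentially, so KD is at right angles to UD and the tangent condition forces KE to be normal to EL, with radius 5.9, so the center K sits 5.9 in from both sides at K = (54.7, -20.2). That places the tangent points at D = (60.6, -20.2) on UD and E = (54.7, -26.1) on EL. Then cos ∠LKD = KL·KD / (|KL||KD|), giving 174°.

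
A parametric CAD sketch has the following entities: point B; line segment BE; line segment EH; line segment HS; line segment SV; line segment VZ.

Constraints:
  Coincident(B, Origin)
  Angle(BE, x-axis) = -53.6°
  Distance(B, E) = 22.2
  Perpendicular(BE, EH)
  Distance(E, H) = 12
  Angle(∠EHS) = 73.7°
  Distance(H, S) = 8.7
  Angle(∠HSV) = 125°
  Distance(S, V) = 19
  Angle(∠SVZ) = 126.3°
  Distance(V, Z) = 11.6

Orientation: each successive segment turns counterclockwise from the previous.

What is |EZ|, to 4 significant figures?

19.56

B is at the origin; BE runs at -53.6° with length 22.2, so E = (13.17, -17.87). The perpendicularity gives EH at right angles to BE, so EH runs at 36.40°; with |EH| = 12.0, H = (22.83, -10.75). ∠EHS = 73.7° gives HS at 142.7° from the x-axis; with |HS| = 8.7, S = (15.91, -5.476). ∠HSV = 125.0° gives SV at -162.3° from the x-axis; with |SV| = 19.0, V = (-2.189, -11.25). ∠SVZ = 126.3° gives VZ at -108.6° from the x-axis; with |VZ| = 11.6, Z = (-5.888, -22.25). Then |EZ| = |Z − E| = 19.56.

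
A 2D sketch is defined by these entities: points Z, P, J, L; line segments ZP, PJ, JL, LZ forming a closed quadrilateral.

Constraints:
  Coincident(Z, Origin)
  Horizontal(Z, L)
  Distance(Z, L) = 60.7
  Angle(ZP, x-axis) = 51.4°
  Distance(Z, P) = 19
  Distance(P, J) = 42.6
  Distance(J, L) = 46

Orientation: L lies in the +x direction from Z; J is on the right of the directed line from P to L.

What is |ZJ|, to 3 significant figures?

34.9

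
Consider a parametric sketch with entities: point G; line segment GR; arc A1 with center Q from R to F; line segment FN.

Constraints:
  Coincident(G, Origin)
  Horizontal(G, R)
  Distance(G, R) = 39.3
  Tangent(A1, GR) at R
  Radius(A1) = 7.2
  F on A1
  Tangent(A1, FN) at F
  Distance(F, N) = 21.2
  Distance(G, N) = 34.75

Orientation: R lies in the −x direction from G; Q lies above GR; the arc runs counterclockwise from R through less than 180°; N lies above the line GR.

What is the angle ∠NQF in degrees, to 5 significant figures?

71.241°

G is at the origin; GR is horizontal with |GR| = 39.3 and R on the −x side, so R = (-39.300, 0.0000). Since A1 is tangent to GR there, QR ⟂ GR, so Q = R + (0, 7.2) = (-39.300, 7.2000). Since QF ⟂ FN (tangency), |QN| = √(7.2² + 21.2²) = 22.389 regardless of where F sits on A1. So N lies on both circle(G, 34.75) and circle(Q, 22.389); the above-GR intersection is N = (-24.844, 24.297). F is the foot of the tangent from N: F = (-32.599, 4.5662).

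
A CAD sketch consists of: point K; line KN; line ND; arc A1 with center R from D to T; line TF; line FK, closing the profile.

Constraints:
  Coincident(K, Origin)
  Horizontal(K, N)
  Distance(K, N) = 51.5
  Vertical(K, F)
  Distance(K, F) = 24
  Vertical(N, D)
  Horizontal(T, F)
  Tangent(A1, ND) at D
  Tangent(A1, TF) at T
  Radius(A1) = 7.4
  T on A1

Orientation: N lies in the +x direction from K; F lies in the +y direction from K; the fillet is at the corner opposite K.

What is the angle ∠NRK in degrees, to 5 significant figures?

93.399°

K is at the origin; K and N share the same y with |KN| = 51.5 and N on the +x side, so N = (51.500, 0.0000). KF is vertical with |KF| = 24.0 and F on the +y side, so F = (0.0000, 24.000). The virtual corner opposite K is at (51.500, 24.000). The tangent condition forces RD to be normal to ND and A1 meets TF tangentially, so RT is at right angles to TF, with radius 7.4, so the center R sits 7.4 in from both sides at R = (44.100, 16.600). Then cos ∠NRK = RN·RK / (|RN||RK|), giving 93.399°.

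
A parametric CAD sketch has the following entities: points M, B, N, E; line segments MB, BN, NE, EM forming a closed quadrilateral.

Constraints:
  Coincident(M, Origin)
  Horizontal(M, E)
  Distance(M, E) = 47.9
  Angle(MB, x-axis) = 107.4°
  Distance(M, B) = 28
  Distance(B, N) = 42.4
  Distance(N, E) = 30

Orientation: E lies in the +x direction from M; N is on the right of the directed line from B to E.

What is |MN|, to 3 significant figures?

19.5

M is at the origin; M and E share the same y with |ME| = 47.9 and E in +x, so E = (47.9, 0). MB runs at 107.4° with |MB| = 28.0, so B = (-8.37, 26.7). N is determined by |BN| = 42.4 and |NE| = 30.0 together: it lies at the intersection of circle(B, 42.4) and circle(E, 30.0). With |BE| = 62.3, the foot of the radical line on BE is 38.4 from B and the perpendicular offset is √(42.4² − 38.4²) = 18.1. Taking the right-of-BE solution: N = (18.5, -6.06).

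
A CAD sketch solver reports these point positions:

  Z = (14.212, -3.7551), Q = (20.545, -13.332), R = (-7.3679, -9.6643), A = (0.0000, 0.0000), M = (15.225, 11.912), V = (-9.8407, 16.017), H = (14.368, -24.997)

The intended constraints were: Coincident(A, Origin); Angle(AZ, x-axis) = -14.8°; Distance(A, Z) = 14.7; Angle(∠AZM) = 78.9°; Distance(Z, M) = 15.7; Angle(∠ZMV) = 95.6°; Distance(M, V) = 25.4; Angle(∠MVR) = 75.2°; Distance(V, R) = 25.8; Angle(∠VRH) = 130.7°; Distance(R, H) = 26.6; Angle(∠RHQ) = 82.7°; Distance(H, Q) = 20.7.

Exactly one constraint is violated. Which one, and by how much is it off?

Distance(H, Q) = 20.7 — off by 7.50.

A = (0.00, 0.00) ✓; AZ at -14.80° ✓; |AZ| = 14.70 ✓; ∠AZM = 78.90° ✓; |ZM| = 15.70 ✓; ∠ZMV = 95.60° ✓; |MV| = 25.40 ✓; ∠MVR = 75.20° ✓; |VR| = 25.80 ✓; ∠VRH = 130.7° ✓; |RH| = 26.60 ✓; ∠RHQ = 82.70° ✓; |HQ| = 13.20 ✗.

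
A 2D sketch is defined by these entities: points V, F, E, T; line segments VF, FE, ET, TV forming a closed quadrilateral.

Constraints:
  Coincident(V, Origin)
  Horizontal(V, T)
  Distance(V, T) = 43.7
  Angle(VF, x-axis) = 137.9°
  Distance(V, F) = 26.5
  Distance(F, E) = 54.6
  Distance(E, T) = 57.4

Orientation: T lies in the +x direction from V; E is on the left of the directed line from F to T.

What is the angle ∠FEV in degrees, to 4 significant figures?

27.20°

Checks: |FE| = 54.60 ✓; |ET| = 57.40 ✓.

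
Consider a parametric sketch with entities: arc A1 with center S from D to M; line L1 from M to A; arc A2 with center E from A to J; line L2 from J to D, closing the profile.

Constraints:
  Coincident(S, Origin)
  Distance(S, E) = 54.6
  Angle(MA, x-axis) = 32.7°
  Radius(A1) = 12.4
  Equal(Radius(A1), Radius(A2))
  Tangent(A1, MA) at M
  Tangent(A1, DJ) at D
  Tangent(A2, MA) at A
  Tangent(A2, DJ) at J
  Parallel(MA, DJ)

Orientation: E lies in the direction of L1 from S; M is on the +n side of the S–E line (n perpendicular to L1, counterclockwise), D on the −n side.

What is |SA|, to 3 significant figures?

56.0

The slot axis is L1's direction at 32.7°, so u = (cos 32.7°, sin 32.7°) = (0.842, 0.540) and n = (−sin 32.7°, cos 32.7°) = (-0.540, 0.842). S is at the origin and E lies 54.6 along u from S, so E = 54.6·u = (45.9, 29.5). Tangency of A1 to both parallel lines with radius 12.4 puts M and D at S ± 12.4·n: M = (-6.70, 10.4), D = (6.70, -10.4). Equal radii place A and J the same way about E: A = E + 12.4·n = (39.2, 39.9), J = E − 12.4·n = (52.6, 19.1). Then |SA| = |A − S| = 56.0.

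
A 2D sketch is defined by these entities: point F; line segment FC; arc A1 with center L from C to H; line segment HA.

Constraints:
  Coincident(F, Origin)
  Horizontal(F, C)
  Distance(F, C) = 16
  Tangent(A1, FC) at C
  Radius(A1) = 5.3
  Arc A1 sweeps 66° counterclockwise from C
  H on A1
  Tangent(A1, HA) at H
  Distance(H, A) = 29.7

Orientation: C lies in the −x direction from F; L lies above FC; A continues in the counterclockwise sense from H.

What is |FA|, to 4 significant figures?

30.29

F is at the origin; F and C share the same y with |FC| = 16.0 and C on the −x side, so C = (-16.00, 0.000). A1 meets FC tangentially, so LC is at right angles to FC, so L = C + (0, 5.3) = (-16.00, 5.300). On A1, C sits at bearing -90° from L; a 66° counterclockwise sweep puts H at bearing -24°, so H = L + 5.3·(cos -24°, sin -24°) = (-11.16, 3.144). Tangency of A1 to HA means the radius LH is perpendicular to HA, so HA runs along (−sin -24°, cos -24°); with |HA| = 29.7, A = (0.9219, 30.28). Then |FA| = |A − F| = 30.29.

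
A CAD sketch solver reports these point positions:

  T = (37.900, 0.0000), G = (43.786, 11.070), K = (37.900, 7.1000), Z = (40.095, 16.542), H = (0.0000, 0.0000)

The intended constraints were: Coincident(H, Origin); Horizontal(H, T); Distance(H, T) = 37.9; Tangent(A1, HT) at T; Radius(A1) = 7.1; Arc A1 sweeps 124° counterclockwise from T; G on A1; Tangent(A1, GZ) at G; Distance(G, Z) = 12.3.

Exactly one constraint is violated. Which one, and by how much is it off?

Distance(G, Z) = 12.3 — off by 5.70.

H = (0.00, 0.00) ✓; H.y = 0.00, T.y = 0.00 ✓; |HT| = 37.90 ✓; ∠(KT, TH) = 90.00° ✓; |KT| = 7.100 ✓; bearing(K→G) − bearing(K→T) = 124.0° ✓; |KG| = 7.100 ✓; ∠(KG, GZ) = 90.00° ✓; |GZ| = 6.600 ✗.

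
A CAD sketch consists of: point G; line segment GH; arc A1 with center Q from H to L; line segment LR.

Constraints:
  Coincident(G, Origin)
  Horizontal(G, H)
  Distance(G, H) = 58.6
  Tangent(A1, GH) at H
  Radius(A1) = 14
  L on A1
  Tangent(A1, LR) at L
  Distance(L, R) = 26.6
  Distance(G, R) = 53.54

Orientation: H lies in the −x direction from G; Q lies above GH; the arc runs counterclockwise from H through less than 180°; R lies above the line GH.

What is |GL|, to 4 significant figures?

46.25

Checks: |QH| = 14.00 ✓; |QL| = 14.00 ✓; ∠(QL, LR) = 90.00° ✓; |LR| = 26.60 ✓; |GR| = 53.54 ✓.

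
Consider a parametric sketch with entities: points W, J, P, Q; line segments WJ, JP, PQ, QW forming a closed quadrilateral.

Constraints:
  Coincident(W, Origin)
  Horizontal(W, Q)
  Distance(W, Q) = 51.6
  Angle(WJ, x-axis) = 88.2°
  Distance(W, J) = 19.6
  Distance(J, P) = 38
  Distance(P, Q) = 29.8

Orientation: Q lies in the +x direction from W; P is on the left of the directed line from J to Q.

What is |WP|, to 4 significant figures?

46.32

Checks: |JP| = 38.00 ✓; |PQ| = 29.80 ✓.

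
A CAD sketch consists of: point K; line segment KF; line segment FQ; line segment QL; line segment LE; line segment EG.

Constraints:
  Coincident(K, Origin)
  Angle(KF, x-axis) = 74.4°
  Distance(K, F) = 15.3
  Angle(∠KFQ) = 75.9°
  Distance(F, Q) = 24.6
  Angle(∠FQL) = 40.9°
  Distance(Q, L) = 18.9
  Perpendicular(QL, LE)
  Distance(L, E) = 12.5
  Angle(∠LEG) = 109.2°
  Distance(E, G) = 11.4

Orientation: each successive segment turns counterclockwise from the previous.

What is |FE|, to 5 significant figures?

3.6196

K is at the origin; KF runs at 74.4° with length 15.3, so F = (4.1145, 14.736). ∠KFQ = 75.9° gives FQ at 178.50° from the x-axis; with |FQ| = 24.6, Q = (-20.477, 15.380). ∠FQL = 40.9° gives QL at -42.400° from the x-axis; with |QL| = 18.9, L = (-6.5203, 2.6360). QL ⟂ LE, so LE runs at 47.600°; with |LE| = 12.5, E = (1.9085, 11.867). Then |FE| = |E − F| = 3.6196.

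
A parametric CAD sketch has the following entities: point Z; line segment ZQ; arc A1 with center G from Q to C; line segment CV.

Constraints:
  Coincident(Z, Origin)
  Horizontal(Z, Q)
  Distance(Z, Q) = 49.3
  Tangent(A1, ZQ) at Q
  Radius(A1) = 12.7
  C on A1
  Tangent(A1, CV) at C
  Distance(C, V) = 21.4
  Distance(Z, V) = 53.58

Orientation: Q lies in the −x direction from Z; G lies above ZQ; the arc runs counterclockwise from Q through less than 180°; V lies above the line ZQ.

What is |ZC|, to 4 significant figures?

39.53

Z is at the origin; ZQ is horizontal with |ZQ| = 49.3 and Q on the −x side, so Q = (-49.30, 0.000). Since A1 is tangent to ZQ there, GQ ⟂ ZQ, so G = Q + (0, 12.7) = (-49.30, 12.70). Since GC ⟂ CV (tangency), |GV| = √(12.7² + 21.4²) = 24.88 regardless of where C sits on A1. So V lies on both circle(Z, 53.58) and circle(G, 24.88); the above-ZQ intersection is V = (-39.91, 35.75). C is the foot of the tangent from V: C = (-36.74, 14.58).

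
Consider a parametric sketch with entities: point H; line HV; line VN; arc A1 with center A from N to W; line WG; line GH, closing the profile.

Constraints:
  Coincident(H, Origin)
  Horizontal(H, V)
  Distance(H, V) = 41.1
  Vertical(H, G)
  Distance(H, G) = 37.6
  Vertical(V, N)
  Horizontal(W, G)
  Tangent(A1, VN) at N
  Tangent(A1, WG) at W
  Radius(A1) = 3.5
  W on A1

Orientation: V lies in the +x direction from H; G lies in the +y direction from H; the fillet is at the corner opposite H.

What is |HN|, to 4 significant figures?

53.40

H is at the origin; HV is horizontal with |HV| = 41.1 and V on the +x side, so V = (41.10, 0.000). HG is vertical with |HG| = 37.6 and G on the +y side, so G = (0.000, 37.60). The virtual corner opposite H is at (41.10, 37.60). A1 meets VN tangentially, so AN is at right angles to VN and the tangent condition forces AW to be normal to WG, with radius 3.5, so the center A sits 3.5 in from both sides at A = (37.60, 34.10). That places the tangent points at N = (41.10, 34.10) on VN and W = (37.60, 37.60) on WG. Then |HN| = |N − H| = 53.40.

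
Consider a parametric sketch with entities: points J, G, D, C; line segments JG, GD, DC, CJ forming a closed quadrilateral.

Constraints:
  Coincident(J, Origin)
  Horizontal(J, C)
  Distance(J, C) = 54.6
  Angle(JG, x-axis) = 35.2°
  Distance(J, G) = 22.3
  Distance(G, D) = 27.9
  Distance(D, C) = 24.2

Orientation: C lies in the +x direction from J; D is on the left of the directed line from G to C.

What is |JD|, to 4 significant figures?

49.72

J is at the origin; JC is horizontal with |JC| = 54.6 and C in +x, so C = (54.6, 0). JG runs at 35.2° with |JG| = 22.3, so G = (18.22, 12.85). D is determined by |GD| = 27.9 and |DC| = 24.2 together: it lies at the intersection of circle(G, 27.9) and circle(C, 24.2). With |GC| = 38.58, the foot of the radical line on GC is 21.79 from G and the perpendicular offset is √(27.9² − 21.79²) = 17.43. Taking the left-of-GC solution: D = (44.57, 22.02).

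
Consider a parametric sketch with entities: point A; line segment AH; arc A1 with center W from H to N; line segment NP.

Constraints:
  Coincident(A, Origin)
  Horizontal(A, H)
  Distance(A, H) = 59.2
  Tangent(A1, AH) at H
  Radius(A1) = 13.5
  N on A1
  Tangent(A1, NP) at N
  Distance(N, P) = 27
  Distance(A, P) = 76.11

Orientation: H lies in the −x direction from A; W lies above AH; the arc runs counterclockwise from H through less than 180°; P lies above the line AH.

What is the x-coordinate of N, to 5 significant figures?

-47.844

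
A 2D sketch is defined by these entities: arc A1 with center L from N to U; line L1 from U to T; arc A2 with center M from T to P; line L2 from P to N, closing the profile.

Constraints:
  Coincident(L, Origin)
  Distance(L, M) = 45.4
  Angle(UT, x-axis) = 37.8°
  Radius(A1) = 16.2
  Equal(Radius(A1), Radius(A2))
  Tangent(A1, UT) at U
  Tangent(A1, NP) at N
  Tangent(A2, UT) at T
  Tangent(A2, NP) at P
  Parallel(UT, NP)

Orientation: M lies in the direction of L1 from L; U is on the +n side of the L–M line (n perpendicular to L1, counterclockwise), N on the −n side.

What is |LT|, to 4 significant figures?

48.20

The slot axis is L1's direction at 37.8°, so u = (cos 37.8°, sin 37.8°) = (0.7902, 0.6129) and n = (−sin 37.8°, cos 37.8°) = (-0.6129, 0.7902). L is at the origin and M lies 45.4 along u from L, so M = 45.4·u = (35.87, 27.83). Tangency of A1 to both parallel lines with radius 16.2 puts U and N at L ± 16.2·n: U = (-9.929, 12.80), N = (9.929, -12.80). Equal radii place T and P the same way about M: T = M + 16.2·n = (25.94, 40.63), P = M − 16.2·n = (45.80, 15.03). Then |LT| = |T − L| = 48.20.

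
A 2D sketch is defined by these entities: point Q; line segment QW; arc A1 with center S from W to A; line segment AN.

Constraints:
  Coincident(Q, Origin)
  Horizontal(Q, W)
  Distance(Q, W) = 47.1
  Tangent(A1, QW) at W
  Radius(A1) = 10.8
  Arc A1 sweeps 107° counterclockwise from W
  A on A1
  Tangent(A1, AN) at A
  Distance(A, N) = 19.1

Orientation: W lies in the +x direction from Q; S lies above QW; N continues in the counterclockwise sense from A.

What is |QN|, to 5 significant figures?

61.042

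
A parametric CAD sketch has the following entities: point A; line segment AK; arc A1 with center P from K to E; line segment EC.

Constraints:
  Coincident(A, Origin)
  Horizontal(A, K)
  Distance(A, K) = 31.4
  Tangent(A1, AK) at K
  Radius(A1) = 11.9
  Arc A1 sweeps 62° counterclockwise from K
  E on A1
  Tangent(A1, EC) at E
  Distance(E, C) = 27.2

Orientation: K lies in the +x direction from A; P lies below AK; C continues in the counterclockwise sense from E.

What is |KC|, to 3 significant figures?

38.2

On A1, K sits at bearing 90° from P; a 62° counterclockwise sweep puts E at bearing 152°, so E = P + 11.9·(cos 152°, sin 152°) = (20.9, -6.31). Since A1 is tangent to EC there, PE ⟂ EC, so EC runs along (−sin 152°, cos 152°); with |EC| = 27.2, C = (8.12, -30.3). Then |KC| = |C − K| = 38.2.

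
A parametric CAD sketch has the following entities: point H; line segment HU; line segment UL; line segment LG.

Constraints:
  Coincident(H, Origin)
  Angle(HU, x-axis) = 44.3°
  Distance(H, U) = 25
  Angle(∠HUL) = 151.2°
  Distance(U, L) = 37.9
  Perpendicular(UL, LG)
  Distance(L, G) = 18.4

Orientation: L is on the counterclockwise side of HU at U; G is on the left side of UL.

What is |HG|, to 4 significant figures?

60.14

∠HUL = 151.2°, so UL runs at 44.3° + (180° − 151.2°) = 73.10° from the x-axis; with |UL| = 37.9, L = U + 37.9·(cos 73.10°, sin 73.10°) = (28.91, 53.72). UL is perpendicular to LG; with |LG| = 18.4 on the left of UL, G = L + 18.4·(-0.9568, 0.2907) = (11.30, 59.07). Then |HG| = |G − H| = 60.14.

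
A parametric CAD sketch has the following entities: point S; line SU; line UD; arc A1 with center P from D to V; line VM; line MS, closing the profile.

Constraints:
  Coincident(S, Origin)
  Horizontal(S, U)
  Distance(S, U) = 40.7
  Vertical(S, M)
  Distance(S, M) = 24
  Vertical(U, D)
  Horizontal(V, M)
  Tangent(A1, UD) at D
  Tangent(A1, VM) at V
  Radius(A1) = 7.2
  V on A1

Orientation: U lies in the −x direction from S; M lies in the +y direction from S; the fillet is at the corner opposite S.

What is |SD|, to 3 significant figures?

44.0

S is at the origin; S and U share the same y with |SU| = 40.7 and U on the −x side, so U = (-40.7, 0.00). SM is vertical with |SM| = 24.0 and M on the +y side, so M = (0.00, 24.0). The virtual corner opposite S is at (-40.7, 24.0). The tangent condition forces PD to be normal to UD and A1 meets VM tangentially, so PV is at right angles to VM, with radius 7.2, so the center P sits 7.2 in from both sides at P = (-33.5, 16.8). That places the tangent points at D = (-40.7, 16.8) on UD and V = (-33.5, 24.0) on VM. Then |SD| = |D − S| = 44.0.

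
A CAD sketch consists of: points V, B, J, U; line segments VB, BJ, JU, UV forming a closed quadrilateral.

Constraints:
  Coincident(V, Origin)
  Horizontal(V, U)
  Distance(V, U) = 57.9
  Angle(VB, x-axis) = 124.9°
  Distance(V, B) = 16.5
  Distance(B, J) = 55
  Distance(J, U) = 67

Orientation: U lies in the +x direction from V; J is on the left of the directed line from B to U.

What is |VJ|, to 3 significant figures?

62.2

Checks: |BJ| = 55.00 ✓; |JU| = 67.00 ✓.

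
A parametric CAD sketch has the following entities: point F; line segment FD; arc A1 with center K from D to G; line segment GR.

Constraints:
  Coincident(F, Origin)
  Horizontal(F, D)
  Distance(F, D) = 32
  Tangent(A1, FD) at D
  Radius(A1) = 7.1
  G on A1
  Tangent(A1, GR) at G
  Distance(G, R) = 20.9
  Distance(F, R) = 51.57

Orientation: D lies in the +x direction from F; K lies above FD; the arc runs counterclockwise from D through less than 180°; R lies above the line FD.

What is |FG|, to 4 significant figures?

39.06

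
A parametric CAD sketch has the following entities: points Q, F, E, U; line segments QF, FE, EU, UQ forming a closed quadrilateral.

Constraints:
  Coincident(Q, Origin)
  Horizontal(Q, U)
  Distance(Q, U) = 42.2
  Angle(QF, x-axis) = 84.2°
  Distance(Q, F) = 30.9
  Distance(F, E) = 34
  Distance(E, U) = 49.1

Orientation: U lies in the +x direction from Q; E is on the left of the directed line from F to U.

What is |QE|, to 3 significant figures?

58.0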